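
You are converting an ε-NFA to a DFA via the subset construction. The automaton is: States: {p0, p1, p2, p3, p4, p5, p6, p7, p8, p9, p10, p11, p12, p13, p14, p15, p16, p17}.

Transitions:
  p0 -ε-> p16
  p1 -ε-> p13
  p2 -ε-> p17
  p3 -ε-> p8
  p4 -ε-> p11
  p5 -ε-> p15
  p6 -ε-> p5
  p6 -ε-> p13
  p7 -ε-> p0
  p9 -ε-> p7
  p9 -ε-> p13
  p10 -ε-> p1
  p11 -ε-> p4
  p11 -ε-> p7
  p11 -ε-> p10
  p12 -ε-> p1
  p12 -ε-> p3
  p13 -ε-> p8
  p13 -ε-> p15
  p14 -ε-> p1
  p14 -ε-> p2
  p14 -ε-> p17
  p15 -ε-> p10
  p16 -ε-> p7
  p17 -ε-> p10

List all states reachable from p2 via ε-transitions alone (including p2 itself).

Start with {p2}.
From p2 via ε: add p17.
From p17 via ε: add p10.
From p10 via ε: add p1.
From p1 via ε: add p13.
From p13 via ε: add p8, p15.
No new states can be added; the closed set is {p1, p2, p8, p10, p13, p15, p17}.

{p1, p2, p8, p10, p13, p15, p17}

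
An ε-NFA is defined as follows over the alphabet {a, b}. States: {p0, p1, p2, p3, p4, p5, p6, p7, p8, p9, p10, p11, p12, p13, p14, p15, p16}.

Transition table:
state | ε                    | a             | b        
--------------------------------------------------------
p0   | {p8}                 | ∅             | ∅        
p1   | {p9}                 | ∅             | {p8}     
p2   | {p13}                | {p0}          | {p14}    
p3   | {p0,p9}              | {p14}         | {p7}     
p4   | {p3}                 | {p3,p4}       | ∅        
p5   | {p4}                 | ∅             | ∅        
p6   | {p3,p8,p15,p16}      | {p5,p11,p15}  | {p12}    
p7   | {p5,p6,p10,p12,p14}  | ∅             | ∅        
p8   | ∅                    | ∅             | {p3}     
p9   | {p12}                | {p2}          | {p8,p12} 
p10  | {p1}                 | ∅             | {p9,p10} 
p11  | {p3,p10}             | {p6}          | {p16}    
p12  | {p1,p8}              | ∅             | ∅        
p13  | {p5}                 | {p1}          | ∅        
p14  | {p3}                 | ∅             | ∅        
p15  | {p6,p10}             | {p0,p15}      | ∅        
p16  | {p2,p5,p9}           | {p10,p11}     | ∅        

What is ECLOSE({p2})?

Start with {p2}.
From p2 via ε: add p13.
From p13 via ε: add p5.
From p5 via ε: add p4.
From p4 via ε: add p3.
From p3 via ε: add p0, p9.
From p0 via ε: add p8.
From p9 via ε: add p12.
From p12 via ε: add p1.
No new states can be added; the closed set is {p0, p1, p2, p3, p4, p5, p8, p9, p12, p13}.

{p0, p1, p2, p3, p4, p5, p8, p9, p12, p13}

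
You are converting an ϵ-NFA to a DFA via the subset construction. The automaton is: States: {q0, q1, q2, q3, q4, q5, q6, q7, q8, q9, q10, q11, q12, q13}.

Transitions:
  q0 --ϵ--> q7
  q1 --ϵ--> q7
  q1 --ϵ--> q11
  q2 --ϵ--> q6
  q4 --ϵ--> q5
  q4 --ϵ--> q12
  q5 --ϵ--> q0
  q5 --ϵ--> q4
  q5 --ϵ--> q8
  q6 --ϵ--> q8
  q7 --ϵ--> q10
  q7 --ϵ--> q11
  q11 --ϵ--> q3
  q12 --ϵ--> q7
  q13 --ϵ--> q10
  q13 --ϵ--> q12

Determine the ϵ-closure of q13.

{q3, q7, q10, q11, q12, q13}

Start with {q13}.
From q13 via ϵ: add q10, q12.
From q12 via ϵ: add q7.
From q7 via ϵ: add q11.
From q11 via ϵ: add q3.
No new states can be added; the closed set is {q3, q7, q10, q11, q12, q13}.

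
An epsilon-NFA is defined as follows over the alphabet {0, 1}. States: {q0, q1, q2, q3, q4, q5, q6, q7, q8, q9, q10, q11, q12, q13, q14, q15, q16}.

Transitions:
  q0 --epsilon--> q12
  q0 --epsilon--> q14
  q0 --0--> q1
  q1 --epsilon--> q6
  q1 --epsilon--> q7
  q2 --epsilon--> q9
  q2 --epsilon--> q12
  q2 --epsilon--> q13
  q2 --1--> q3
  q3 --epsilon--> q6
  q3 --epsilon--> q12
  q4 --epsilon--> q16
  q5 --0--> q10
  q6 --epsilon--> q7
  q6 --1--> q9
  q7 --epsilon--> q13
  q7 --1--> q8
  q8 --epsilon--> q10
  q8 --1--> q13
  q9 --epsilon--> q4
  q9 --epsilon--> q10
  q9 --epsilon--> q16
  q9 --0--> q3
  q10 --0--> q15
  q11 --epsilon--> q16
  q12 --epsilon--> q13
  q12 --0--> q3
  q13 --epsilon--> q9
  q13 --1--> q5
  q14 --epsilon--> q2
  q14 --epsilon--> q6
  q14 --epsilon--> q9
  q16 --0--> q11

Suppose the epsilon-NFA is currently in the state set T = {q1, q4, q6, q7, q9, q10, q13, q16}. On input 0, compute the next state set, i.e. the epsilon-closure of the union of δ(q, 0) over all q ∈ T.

{q3, q4, q6, q7, q9, q10, q11, q12, q13, q15, q16}

q9 on 0 → {q3}.
q10 on 0 → {q15}.
q16 on 0 → {q11}.
No 0-transition from q1, q4, q6, q7, q13.
Union after reading 0: {q3, q11, q15}.
Now take the epsilon-closure:
From q3 via epsilon: add q6, q12.
From q11 via epsilon: add q16.
From q6 via epsilon: add q7.
From q12 via epsilon: add q13.
From q13 via epsilon: add q9.
From q9 via epsilon: add q4, q10.
No new states can be added; the closed set is {q3, q4, q6, q7, q9, q10, q11, q12, q13, q15, q16}.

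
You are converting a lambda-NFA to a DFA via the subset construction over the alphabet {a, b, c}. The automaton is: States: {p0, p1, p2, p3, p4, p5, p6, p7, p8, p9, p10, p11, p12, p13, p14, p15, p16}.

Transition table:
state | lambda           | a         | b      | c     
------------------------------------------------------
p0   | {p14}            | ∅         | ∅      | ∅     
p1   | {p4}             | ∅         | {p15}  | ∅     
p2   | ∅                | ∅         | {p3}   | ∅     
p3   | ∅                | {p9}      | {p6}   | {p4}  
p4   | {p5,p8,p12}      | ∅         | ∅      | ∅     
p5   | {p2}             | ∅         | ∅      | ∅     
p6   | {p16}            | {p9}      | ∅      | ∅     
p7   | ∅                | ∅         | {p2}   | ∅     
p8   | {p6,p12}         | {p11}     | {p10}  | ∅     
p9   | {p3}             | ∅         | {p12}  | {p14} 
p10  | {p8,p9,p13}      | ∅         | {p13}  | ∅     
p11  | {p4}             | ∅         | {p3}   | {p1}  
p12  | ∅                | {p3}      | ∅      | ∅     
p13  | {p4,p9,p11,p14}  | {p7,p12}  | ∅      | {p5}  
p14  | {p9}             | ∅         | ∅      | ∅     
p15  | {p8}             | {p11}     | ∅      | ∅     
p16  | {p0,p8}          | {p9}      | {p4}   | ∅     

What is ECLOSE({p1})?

Start with {p1}.
From p1 via lambda: add p4.
From p4 via lambda: add p5, p8, p12.
From p5 via lambda: add p2.
From p8 via lambda: add p6.
From p6 via lambda: add p16.
From p16 via lambda: add p0.
From p0 via lambda: add p14.
From p14 via lambda: add p9.
From p9 via lambda: add p3.
No new states can be added; the closed set is {p0, p1, p2, p3, p4, p5, p6, p8, p9, p12, p14, p16}.

{p0, p1, p2, p3, p4, p5, p6, p8, p9, p12, p14, p16}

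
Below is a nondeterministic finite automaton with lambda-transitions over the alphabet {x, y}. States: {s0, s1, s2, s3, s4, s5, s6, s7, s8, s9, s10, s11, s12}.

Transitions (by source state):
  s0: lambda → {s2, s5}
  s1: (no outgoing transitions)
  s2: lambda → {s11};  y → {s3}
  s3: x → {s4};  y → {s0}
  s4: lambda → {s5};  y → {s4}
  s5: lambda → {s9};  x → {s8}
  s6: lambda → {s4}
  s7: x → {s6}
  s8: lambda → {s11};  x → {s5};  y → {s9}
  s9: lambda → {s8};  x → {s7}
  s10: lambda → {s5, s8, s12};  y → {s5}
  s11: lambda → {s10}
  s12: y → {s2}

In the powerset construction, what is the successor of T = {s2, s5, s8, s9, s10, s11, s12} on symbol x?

s5 on x → {s8}.
s8 on x → {s5}.
s9 on x → {s7}.
No x-transition from s2, s10, s11, s12.
Union after reading x: {s5, s7, s8}.
Now take the lambda-closure:
From s5 via lambda: add s9.
From s8 via lambda: add s11.
From s11 via lambda: add s10.
From s10 via lambda: add s12.
No new states can be added; the closed set is {s5, s7, s8, s9, s10, s11, s12}.

{s5, s7, s8, s9, s10, s11, s12}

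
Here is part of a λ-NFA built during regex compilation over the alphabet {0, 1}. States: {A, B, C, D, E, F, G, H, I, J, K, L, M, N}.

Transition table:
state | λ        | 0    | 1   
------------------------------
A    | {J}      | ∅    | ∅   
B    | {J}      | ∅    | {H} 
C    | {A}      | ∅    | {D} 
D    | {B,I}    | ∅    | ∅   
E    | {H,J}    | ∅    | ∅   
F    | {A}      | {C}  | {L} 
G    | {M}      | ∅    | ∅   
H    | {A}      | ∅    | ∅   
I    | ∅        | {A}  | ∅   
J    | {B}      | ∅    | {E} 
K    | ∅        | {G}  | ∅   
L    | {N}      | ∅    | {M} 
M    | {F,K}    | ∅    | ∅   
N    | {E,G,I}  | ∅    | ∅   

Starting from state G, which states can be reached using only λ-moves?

{A, B, F, G, J, K, M}

Start with {G}.
From G via λ: add M.
From M via λ: add F, K.
From F via λ: add A.
From A via λ: add J.
From J via λ: add B.
No new states can be added; the closed set is {A, B, F, G, J, K, M}.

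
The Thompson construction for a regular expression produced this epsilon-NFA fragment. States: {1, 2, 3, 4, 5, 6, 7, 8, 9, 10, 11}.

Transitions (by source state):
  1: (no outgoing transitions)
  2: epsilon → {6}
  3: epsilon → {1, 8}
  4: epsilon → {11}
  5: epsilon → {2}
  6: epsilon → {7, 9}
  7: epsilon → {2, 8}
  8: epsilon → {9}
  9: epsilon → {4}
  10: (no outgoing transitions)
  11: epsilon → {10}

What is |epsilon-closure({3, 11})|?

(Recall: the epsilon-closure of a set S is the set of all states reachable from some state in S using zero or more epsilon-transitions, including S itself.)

7

Start with {3, 11}.
From 3 via epsilon: add 1, 8.
From 11 via epsilon: add 10.
From 8 via epsilon: add 9.
From 9 via epsilon: add 4.
epsilon-closure = {1, 3, 4, 8, 9, 10, 11}, which has 7 states.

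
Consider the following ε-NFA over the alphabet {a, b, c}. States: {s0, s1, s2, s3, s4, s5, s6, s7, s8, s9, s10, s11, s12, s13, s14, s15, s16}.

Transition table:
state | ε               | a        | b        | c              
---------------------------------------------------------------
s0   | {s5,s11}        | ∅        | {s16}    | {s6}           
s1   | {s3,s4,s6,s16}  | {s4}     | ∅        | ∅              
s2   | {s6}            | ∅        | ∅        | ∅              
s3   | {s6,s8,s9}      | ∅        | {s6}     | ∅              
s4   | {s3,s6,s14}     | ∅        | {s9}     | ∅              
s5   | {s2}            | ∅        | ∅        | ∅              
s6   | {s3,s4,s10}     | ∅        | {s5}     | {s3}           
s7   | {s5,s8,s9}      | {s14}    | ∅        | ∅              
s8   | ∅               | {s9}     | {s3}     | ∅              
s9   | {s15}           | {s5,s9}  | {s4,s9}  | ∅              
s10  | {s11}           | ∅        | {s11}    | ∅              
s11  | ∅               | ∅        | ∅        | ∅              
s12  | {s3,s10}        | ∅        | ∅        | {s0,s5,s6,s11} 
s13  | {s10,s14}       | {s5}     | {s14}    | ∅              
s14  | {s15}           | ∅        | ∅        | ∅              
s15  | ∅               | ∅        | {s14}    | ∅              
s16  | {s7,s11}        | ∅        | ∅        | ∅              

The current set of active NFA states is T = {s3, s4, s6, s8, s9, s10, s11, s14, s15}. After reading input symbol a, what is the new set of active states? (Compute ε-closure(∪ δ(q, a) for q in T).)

{s2, s3, s4, s5, s6, s8, s9, s10, s11, s14, s15}

s8 on a → {s9}.
s9 on a → {s5, s9}.
No a-transition from s3, s4, s6, s10, s11, s14, s15.
Union after reading a: {s5, s9}.
Now take the ε-closure:
From s5 via ε: add s2.
From s9 via ε: add s15.
From s2 via ε: add s6.
From s6 via ε: add s3, s4, s10.
From s3 via ε: add s8.
From s4 via ε: add s14.
From s10 via ε: add s11.
No new states can be added; the closed set is {s2, s3, s4, s5, s6, s8, s9, s10, s11, s14, s15}.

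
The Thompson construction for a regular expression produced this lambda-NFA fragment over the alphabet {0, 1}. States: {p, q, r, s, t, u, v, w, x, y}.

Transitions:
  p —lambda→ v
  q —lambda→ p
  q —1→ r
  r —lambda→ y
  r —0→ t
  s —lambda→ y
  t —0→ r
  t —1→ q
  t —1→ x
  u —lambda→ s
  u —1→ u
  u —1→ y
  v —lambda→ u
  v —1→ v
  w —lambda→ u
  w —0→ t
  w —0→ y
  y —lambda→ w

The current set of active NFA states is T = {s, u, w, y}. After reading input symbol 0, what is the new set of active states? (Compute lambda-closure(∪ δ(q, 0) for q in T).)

w on 0 → {t, y}.
No 0-transition from s, u, y.
Union after reading 0: {t, y}.
Now take the lambda-closure:
From y via lambda: add w.
From w via lambda: add u.
From u via lambda: add s.
No new states can be added; the closed set is {s, t, u, w, y}.

{s, t, u, w, y}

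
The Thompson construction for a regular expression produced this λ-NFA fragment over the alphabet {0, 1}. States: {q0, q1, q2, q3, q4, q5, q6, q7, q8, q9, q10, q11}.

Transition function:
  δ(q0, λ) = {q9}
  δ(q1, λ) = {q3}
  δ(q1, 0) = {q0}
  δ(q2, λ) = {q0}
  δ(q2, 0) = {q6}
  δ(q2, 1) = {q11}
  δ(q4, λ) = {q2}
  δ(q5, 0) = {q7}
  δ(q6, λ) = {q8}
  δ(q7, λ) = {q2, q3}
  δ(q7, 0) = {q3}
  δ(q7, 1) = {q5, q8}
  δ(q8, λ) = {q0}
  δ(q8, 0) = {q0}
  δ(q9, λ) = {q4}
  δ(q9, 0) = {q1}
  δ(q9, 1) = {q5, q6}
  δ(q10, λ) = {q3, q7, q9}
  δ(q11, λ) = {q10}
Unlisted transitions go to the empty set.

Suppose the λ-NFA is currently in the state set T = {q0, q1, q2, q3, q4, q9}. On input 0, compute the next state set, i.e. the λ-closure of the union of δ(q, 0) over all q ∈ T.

{q0, q1, q2, q3, q4, q6, q8, q9}

q1 on 0 → {q0}.
q2 on 0 → {q6}.
q9 on 0 → {q1}.
No 0-transition from q0, q3, q4.
Union after reading 0: {q0, q1, q6}.
Now take the λ-closure:
From q0 via λ: add q9.
From q1 via λ: add q3.
From q6 via λ: add q8.
From q9 via λ: add q4.
From q4 via λ: add q2.
No new states can be added; the closed set is {q0, q1, q2, q3, q4, q6, q8, q9}.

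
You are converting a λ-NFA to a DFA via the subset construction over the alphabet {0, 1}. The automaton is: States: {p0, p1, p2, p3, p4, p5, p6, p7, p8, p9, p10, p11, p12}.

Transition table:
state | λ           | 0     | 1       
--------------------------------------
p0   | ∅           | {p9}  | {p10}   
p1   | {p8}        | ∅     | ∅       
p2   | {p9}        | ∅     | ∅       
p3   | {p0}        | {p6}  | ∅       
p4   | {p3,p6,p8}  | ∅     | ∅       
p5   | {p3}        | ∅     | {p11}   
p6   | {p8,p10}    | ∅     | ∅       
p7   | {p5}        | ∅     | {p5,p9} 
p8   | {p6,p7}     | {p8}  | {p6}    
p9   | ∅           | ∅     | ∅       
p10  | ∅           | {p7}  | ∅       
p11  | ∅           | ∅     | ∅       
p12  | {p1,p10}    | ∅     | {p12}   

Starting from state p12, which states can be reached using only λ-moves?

{p0, p1, p3, p5, p6, p7, p8, p10, p12}

Start with {p12}.
From p12 via λ: add p1, p10.
From p1 via λ: add p8.
From p8 via λ: add p6, p7.
From p7 via λ: add p5.
From p5 via λ: add p3.
From p3 via λ: add p0.
No new states can be added; the closed set is {p0, p1, p3, p5, p6, p7, p8, p10, p12}.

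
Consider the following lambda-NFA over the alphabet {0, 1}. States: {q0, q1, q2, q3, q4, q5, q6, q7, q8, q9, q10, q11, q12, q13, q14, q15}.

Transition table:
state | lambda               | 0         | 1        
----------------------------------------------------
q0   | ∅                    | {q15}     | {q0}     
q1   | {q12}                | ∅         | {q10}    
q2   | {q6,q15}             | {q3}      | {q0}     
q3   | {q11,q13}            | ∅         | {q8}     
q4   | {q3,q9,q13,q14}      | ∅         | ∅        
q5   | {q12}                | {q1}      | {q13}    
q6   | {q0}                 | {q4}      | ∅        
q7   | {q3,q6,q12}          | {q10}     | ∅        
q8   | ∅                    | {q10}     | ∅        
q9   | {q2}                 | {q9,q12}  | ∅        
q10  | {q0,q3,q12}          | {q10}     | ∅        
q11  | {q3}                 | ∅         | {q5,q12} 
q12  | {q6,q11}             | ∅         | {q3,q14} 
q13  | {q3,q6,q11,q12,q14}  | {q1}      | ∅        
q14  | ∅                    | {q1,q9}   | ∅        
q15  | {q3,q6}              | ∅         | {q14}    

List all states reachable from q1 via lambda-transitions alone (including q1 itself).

{q0, q1, q3, q6, q11, q12, q13, q14}

Start with {q1}.
From q1 via lambda: add q12.
From q12 via lambda: add q6, q11.
From q6 via lambda: add q0.
From q11 via lambda: add q3.
From q3 via lambda: add q13.
From q13 via lambda: add q14.
No new states can be added; the closed set is {q0, q1, q3, q6, q11, q12, q13, q14}.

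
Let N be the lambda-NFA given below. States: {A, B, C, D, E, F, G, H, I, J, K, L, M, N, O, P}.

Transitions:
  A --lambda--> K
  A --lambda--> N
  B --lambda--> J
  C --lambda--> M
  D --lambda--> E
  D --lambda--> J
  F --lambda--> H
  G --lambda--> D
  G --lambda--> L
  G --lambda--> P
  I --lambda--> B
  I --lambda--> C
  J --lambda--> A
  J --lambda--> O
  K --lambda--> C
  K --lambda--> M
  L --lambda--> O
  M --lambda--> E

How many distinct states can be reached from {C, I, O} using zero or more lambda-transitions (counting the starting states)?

Start with {C, I, O}.
From C via lambda: add M.
From I via lambda: add B.
From B via lambda: add J.
From M via lambda: add E.
From J via lambda: add A.
From A via lambda: add K, N.
lambda-closure = {A, B, C, E, I, J, K, M, N, O}, which has 10 states.

10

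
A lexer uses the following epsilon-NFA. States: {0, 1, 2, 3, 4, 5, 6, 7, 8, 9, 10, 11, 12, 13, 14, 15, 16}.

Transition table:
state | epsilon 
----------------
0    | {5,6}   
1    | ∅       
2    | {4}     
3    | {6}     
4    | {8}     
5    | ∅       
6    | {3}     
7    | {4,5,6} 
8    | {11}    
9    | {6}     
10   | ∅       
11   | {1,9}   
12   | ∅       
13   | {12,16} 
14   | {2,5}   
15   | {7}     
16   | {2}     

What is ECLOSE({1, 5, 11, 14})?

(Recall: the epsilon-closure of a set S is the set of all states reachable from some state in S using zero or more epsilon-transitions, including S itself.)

{1, 2, 3, 4, 5, 6, 8, 9, 11, 14}

Start with {1, 5, 11, 14}.
From 11 via epsilon: add 9.
From 14 via epsilon: add 2.
From 2 via epsilon: add 4.
From 9 via epsilon: add 6.
From 4 via epsilon: add 8.
From 6 via epsilon: add 3.
No new states can be added; the closed set is {1, 2, 3, 4, 5, 6, 8, 9, 11, 14}.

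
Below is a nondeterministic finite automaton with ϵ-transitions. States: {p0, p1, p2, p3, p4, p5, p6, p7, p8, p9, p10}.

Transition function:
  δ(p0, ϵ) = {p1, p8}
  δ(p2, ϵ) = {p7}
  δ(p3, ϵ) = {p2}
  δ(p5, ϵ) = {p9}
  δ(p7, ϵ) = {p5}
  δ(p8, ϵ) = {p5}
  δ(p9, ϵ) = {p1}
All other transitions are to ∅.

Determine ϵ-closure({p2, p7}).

Start with {p2, p7}.
From p7 via ϵ: add p5.
From p5 via ϵ: add p9.
From p9 via ϵ: add p1.
No new states can be added; the closed set is {p1, p2, p5, p7, p9}.

{p1, p2, p5, p7, p9}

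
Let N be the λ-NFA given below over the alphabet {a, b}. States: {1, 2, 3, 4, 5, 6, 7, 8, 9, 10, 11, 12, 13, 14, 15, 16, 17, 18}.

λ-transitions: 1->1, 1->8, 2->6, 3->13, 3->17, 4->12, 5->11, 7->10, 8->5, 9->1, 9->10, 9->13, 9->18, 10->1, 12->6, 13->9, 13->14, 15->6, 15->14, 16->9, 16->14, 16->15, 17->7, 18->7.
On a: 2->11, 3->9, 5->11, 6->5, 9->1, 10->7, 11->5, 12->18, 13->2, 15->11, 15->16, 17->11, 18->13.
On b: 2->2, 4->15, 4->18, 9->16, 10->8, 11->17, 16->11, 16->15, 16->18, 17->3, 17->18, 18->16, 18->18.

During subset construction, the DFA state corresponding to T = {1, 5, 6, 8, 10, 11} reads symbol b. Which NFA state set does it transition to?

{1, 5, 7, 8, 10, 11, 17}

10 on b → {8}.
11 on b → {17}.
No b-transition from 1, 5, 6, 8.
Union after reading b: {8, 17}.
Now take the λ-closure:
From 8 via λ: add 5.
From 17 via λ: add 7.
From 5 via λ: add 11.
From 7 via λ: add 10.
From 10 via λ: add 1.
No new states can be added; the closed set is {1, 5, 7, 8, 10, 11, 17}.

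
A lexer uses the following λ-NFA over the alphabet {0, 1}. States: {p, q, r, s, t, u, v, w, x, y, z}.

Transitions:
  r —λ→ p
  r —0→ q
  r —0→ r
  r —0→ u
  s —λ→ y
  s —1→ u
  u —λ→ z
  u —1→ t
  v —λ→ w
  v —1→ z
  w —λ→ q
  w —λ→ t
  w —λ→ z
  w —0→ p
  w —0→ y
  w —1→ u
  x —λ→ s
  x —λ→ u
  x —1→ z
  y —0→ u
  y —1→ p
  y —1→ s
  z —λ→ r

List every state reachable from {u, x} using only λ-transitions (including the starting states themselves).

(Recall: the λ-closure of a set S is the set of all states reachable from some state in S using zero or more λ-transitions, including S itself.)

Start with {u, x}.
From u via λ: add z.
From x via λ: add s.
From s via λ: add y.
From z via λ: add r.
From r via λ: add p.
No new states can be added; the closed set is {p, r, s, u, x, y, z}.

{p, r, s, u, x, y, z}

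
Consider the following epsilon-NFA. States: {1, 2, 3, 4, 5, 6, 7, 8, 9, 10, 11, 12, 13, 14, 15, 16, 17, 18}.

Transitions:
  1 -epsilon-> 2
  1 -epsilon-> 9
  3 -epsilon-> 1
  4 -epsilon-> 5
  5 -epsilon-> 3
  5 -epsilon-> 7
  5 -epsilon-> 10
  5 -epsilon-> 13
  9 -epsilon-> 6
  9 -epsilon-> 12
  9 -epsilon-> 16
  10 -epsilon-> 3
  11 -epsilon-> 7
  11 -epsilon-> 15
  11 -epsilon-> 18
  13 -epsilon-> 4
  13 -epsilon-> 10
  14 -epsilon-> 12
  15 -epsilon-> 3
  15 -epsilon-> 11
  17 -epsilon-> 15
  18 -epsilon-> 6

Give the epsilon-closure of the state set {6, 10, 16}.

Start with {6, 10, 16}.
From 10 via epsilon: add 3.
From 3 via epsilon: add 1.
From 1 via epsilon: add 2, 9.
From 9 via epsilon: add 12.
No new states can be added; the closed set is {1, 2, 3, 6, 9, 10, 12, 16}.

{1, 2, 3, 6, 9, 10, 12, 16}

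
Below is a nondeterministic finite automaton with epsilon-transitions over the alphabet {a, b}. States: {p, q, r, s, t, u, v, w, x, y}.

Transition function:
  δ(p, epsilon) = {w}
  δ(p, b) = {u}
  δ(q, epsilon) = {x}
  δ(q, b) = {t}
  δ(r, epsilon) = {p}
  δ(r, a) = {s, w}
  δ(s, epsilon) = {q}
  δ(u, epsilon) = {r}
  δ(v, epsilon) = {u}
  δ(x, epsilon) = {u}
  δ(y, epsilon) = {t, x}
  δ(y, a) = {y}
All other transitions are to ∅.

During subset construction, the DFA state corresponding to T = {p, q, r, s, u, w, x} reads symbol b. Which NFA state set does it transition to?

{p, r, t, u, w}

p on b → {u}.
q on b → {t}.
No b-transition from r, s, u, w, x.
Union after reading b: {t, u}.
Now take the epsilon-closure:
From u via epsilon: add r.
From r via epsilon: add p.
From p via epsilon: add w.
No new states can be added; the closed set is {p, r, t, u, w}.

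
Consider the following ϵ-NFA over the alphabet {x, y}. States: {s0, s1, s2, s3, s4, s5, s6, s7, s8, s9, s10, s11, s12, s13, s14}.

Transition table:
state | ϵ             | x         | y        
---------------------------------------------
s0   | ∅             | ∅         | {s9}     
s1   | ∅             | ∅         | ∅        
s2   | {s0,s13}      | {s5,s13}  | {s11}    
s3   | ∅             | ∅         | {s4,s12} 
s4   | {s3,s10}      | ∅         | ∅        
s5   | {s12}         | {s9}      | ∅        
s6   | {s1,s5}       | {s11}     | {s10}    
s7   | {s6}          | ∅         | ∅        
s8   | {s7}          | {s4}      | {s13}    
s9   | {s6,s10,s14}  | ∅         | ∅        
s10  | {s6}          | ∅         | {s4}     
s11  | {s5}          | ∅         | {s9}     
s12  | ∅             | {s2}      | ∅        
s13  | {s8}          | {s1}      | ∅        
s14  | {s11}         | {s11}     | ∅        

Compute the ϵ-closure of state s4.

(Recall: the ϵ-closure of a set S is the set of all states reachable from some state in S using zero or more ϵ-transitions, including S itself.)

{s1, s3, s4, s5, s6, s10, s12}

Start with {s4}.
From s4 via ϵ: add s3, s10.
From s10 via ϵ: add s6.
From s6 via ϵ: add s1, s5.
From s5 via ϵ: add s12.
No new states can be added; the closed set is {s1, s3, s4, s5, s6, s10, s12}.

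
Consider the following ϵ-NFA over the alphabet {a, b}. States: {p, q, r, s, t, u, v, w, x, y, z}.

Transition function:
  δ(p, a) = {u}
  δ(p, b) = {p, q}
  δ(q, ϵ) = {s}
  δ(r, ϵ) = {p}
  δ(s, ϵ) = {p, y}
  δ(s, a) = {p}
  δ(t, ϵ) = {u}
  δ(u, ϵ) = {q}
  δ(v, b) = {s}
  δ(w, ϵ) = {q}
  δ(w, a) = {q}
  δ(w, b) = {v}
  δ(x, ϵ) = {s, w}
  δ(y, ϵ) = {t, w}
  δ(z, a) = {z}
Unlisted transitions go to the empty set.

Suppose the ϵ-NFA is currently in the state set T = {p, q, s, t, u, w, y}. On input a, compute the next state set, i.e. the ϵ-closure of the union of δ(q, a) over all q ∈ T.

p on a → {u}.
s on a → {p}.
w on a → {q}.
No a-transition from q, t, u, y.
Union after reading a: {p, q, u}.
Now take the ϵ-closure:
From q via ϵ: add s.
From s via ϵ: add y.
From y via ϵ: add t, w.
No new states can be added; the closed set is {p, q, s, t, u, w, y}.

{p, q, s, t, u, w, y}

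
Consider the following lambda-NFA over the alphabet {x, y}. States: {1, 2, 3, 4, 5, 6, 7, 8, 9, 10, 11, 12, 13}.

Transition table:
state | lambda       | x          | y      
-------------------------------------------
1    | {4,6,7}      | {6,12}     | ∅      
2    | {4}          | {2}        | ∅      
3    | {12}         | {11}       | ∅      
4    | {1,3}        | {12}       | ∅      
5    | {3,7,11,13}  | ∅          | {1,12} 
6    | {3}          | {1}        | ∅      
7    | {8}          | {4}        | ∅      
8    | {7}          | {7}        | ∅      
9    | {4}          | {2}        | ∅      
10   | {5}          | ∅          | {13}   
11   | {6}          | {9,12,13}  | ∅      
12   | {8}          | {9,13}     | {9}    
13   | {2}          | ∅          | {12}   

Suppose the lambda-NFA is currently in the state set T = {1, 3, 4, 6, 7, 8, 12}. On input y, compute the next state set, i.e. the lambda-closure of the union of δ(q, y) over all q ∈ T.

12 on y → {9}.
No y-transition from 1, 3, 4, 6, 7, 8.
Union after reading y: {9}.
Now take the lambda-closure:
From 9 via lambda: add 4.
From 4 via lambda: add 1, 3.
From 1 via lambda: add 6, 7.
From 3 via lambda: add 12.
From 7 via lambda: add 8.
No new states can be added; the closed set is {1, 3, 4, 6, 7, 8, 9, 12}.

{1, 3, 4, 6, 7, 8, 9, 12}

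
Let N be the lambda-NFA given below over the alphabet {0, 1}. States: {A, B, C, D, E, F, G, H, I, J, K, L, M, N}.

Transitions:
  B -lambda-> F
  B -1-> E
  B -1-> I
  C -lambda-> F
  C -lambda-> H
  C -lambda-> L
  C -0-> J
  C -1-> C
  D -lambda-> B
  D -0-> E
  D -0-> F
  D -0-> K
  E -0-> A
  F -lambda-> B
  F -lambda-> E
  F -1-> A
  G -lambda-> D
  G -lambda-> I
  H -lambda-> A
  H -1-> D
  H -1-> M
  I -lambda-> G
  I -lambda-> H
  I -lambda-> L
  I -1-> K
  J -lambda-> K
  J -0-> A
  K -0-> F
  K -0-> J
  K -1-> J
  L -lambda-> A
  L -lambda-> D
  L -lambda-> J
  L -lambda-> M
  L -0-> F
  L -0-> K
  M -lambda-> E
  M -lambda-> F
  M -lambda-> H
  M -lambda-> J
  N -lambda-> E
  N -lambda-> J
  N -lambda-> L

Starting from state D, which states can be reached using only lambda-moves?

{B, D, E, F}

Start with {D}.
From D via lambda: add B.
From B via lambda: add F.
From F via lambda: add E.
No new states can be added; the closed set is {B, D, E, F}.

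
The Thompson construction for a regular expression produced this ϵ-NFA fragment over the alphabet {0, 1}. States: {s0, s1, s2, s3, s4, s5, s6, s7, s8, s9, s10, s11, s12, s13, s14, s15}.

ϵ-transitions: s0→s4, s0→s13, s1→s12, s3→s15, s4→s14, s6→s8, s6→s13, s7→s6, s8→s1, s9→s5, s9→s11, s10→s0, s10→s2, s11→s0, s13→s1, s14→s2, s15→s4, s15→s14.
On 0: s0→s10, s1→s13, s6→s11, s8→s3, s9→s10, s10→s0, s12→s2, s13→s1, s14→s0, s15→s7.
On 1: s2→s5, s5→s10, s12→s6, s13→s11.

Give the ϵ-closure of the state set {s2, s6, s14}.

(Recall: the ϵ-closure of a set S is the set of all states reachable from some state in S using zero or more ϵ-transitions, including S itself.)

Start with {s2, s6, s14}.
From s6 via ϵ: add s8, s13.
From s8 via ϵ: add s1.
From s1 via ϵ: add s12.
No new states can be added; the closed set is {s1, s2, s6, s8, s12, s13, s14}.

{s1, s2, s6, s8, s12, s13, s14}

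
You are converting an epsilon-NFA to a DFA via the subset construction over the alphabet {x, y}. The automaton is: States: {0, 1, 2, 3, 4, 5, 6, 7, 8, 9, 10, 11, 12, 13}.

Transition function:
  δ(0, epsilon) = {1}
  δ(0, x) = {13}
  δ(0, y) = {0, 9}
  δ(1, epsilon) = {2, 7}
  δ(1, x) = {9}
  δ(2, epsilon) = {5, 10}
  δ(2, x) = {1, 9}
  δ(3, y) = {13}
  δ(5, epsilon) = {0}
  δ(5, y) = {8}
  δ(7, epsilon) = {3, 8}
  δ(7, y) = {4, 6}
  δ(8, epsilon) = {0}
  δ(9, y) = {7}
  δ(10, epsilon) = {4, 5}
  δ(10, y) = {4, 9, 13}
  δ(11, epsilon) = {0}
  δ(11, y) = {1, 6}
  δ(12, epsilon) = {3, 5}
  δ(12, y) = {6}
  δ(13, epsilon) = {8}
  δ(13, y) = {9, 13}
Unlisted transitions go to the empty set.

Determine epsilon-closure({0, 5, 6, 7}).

{0, 1, 2, 3, 4, 5, 6, 7, 8, 10}

Start with {0, 5, 6, 7}.
From 0 via epsilon: add 1.
From 7 via epsilon: add 3, 8.
From 1 via epsilon: add 2.
From 2 via epsilon: add 10.
From 10 via epsilon: add 4.
No new states can be added; the closed set is {0, 1, 2, 3, 4, 5, 6, 7, 8, 10}.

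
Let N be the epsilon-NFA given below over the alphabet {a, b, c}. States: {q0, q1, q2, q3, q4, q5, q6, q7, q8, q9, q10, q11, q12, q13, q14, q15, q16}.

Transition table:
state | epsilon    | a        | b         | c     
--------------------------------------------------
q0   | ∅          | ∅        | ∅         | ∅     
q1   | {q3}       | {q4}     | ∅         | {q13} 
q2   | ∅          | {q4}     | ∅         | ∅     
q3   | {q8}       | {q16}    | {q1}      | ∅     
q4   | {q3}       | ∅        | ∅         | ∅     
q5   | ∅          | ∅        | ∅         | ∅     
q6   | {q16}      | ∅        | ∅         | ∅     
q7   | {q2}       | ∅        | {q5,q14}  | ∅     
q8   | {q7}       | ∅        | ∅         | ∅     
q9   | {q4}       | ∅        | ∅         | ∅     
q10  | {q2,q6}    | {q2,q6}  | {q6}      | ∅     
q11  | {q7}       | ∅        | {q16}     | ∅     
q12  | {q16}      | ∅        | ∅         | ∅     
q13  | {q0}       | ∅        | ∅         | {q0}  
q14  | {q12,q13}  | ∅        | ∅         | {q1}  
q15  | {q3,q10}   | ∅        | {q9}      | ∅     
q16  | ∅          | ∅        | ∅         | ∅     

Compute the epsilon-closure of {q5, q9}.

Start with {q5, q9}.
From q9 via epsilon: add q4.
From q4 via epsilon: add q3.
From q3 via epsilon: add q8.
From q8 via epsilon: add q7.
From q7 via epsilon: add q2.
No new states can be added; the closed set is {q2, q3, q4, q5, q7, q8, q9}.

{q2, q3, q4, q5, q7, q8, q9}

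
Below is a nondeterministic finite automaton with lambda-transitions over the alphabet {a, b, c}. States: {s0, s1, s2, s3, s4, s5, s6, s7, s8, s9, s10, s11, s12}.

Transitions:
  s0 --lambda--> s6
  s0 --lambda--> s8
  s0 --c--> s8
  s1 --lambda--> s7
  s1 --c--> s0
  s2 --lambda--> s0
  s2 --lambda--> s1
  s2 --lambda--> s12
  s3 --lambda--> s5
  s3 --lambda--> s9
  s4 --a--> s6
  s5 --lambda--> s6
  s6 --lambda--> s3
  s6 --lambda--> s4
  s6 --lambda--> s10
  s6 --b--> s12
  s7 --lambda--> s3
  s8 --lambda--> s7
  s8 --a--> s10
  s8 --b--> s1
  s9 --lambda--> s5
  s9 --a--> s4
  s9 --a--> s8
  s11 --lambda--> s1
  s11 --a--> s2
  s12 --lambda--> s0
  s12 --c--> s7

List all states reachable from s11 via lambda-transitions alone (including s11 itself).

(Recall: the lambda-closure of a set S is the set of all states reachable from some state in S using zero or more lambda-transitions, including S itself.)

{s1, s3, s4, s5, s6, s7, s9, s10, s11}

Start with {s11}.
From s11 via lambda: add s1.
From s1 via lambda: add s7.
From s7 via lambda: add s3.
From s3 via lambda: add s5, s9.
From s5 via lambda: add s6.
From s6 via lambda: add s4, s10.
No new states can be added; the closed set is {s1, s3, s4, s5, s6, s7, s9, s10, s11}.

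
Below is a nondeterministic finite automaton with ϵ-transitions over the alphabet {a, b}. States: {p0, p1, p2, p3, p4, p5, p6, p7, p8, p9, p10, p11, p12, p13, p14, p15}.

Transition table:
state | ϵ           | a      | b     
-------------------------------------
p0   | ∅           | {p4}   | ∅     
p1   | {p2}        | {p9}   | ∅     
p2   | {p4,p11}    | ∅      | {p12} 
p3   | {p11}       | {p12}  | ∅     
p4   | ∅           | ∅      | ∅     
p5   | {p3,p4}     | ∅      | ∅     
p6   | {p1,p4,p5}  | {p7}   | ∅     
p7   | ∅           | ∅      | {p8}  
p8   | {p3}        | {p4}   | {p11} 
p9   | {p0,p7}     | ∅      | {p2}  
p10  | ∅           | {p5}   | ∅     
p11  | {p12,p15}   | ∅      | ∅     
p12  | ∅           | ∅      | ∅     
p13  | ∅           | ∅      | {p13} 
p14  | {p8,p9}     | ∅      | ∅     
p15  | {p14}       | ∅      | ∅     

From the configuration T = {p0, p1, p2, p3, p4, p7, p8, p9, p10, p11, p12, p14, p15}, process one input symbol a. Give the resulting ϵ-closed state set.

{p0, p3, p4, p5, p7, p8, p9, p11, p12, p14, p15}

p0 on a → {p4}.
p1 on a → {p9}.
p3 on a → {p12}.
p8 on a → {p4}.
p10 on a → {p5}.
No a-transition from p2, p4, p7, p9, p11, p12, p14, p15.
Union after reading a: {p4, p5, p9, p12}.
Now take the ϵ-closure:
From p5 via ϵ: add p3.
From p9 via ϵ: add p0, p7.
From p3 via ϵ: add p11.
From p11 via ϵ: add p15.
From p15 via ϵ: add p14.
From p14 via ϵ: add p8.
No new states can be added; the closed set is {p0, p3, p4, p5, p7, p8, p9, p11, p12, p14, p15}.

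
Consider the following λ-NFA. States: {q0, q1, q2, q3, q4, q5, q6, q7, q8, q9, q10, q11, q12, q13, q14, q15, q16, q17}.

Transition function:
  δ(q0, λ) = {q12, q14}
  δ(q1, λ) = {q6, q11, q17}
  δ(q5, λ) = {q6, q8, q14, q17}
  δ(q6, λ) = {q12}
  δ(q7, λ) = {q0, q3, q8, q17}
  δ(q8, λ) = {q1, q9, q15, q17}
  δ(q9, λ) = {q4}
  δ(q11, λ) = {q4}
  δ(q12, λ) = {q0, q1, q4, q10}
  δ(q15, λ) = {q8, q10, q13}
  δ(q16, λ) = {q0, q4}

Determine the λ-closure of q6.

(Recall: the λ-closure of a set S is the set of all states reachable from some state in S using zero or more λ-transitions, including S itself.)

Start with {q6}.
From q6 via λ: add q12.
From q12 via λ: add q0, q1, q4, q10.
From q0 via λ: add q14.
From q1 via λ: add q11, q17.
No new states can be added; the closed set is {q0, q1, q4, q6, q10, q11, q12, q14, q17}.

{q0, q1, q4, q6, q10, q11, q12, q14, q17}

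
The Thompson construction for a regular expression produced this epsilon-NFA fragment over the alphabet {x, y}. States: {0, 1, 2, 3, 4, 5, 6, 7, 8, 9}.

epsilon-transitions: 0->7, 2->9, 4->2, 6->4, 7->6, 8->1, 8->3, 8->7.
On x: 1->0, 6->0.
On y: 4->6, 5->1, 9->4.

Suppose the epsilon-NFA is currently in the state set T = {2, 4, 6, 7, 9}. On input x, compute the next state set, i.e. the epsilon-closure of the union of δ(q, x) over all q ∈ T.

6 on x → {0}.
No x-transition from 2, 4, 7, 9.
Union after reading x: {0}.
Now take the epsilon-closure:
From 0 via epsilon: add 7.
From 7 via epsilon: add 6.
From 6 via epsilon: add 4.
From 4 via epsilon: add 2.
From 2 via epsilon: add 9.
No new states can be added; the closed set is {0, 2, 4, 6, 7, 9}.

{0, 2, 4, 6, 7, 9}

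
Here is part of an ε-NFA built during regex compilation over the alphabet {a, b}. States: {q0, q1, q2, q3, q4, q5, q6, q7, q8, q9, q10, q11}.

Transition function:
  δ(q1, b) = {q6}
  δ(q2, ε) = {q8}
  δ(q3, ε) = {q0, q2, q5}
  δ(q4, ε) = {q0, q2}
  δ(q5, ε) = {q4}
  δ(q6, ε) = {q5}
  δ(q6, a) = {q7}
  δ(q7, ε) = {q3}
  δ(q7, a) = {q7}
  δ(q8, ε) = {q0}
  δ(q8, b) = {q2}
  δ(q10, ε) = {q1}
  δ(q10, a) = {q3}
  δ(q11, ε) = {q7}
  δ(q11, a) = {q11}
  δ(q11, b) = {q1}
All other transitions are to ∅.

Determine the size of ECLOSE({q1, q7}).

8

Start with {q1, q7}.
From q7 via ε: add q3.
From q3 via ε: add q0, q2, q5.
From q2 via ε: add q8.
From q5 via ε: add q4.
ε-closure = {q0, q1, q2, q3, q4, q5, q7, q8}, which has 8 states.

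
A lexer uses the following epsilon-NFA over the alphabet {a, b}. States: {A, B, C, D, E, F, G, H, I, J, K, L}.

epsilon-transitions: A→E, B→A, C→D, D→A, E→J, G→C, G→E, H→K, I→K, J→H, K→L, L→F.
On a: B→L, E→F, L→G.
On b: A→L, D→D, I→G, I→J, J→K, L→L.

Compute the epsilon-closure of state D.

{A, D, E, F, H, J, K, L}

Start with {D}.
From D via epsilon: add A.
From A via epsilon: add E.
From E via epsilon: add J.
From J via epsilon: add H.
From H via epsilon: add K.
From K via epsilon: add L.
From L via epsilon: add F.
No new states can be added; the closed set is {A, D, E, F, H, J, K, L}.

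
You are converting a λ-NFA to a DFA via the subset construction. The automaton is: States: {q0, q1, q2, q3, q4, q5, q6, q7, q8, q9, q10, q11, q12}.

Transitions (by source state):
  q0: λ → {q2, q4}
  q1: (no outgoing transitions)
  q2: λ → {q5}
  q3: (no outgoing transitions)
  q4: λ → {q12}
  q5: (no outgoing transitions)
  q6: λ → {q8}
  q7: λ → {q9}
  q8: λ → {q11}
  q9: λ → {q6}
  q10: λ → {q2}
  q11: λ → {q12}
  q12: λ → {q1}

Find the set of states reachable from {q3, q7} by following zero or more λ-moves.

Start with {q3, q7}.
From q7 via λ: add q9.
From q9 via λ: add q6.
From q6 via λ: add q8.
From q8 via λ: add q11.
From q11 via λ: add q12.
From q12 via λ: add q1.
No new states can be added; the closed set is {q1, q3, q6, q7, q8, q9, q11, q12}.

{q1, q3, q6, q7, q8, q9, q11, q12}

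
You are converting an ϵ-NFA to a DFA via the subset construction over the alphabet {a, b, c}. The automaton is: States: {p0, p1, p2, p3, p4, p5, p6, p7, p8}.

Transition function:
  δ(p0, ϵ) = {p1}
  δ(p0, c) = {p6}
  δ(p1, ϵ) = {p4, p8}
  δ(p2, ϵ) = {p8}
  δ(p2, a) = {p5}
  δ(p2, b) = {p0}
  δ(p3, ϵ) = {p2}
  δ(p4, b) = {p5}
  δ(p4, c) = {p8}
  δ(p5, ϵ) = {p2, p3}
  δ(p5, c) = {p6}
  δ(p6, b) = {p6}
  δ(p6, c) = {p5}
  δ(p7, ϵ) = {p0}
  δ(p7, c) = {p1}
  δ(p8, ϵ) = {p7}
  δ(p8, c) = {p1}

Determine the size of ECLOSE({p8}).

Start with {p8}.
From p8 via ϵ: add p7.
From p7 via ϵ: add p0.
From p0 via ϵ: add p1.
From p1 via ϵ: add p4.
ϵ-closure = {p0, p1, p4, p7, p8}, which has 5 states.

5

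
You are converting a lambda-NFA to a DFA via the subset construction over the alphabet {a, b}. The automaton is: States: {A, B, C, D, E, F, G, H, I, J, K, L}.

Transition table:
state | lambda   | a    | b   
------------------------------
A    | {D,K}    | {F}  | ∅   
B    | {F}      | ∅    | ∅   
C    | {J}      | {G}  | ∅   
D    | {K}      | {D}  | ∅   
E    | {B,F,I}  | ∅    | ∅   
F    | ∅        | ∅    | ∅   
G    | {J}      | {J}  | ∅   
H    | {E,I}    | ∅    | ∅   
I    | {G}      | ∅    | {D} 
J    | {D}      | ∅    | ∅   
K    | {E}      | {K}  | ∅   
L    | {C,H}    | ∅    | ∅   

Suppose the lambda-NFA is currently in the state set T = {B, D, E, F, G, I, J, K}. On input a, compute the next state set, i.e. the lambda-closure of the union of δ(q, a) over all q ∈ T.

D on a → {D}.
G on a → {J}.
K on a → {K}.
No a-transition from B, E, F, I, J.
Union after reading a: {D, J, K}.
Now take the lambda-closure:
From K via lambda: add E.
From E via lambda: add B, F, I.
From I via lambda: add G.
No new states can be added; the closed set is {B, D, E, F, G, I, J, K}.

{B, D, E, F, G, I, J, K}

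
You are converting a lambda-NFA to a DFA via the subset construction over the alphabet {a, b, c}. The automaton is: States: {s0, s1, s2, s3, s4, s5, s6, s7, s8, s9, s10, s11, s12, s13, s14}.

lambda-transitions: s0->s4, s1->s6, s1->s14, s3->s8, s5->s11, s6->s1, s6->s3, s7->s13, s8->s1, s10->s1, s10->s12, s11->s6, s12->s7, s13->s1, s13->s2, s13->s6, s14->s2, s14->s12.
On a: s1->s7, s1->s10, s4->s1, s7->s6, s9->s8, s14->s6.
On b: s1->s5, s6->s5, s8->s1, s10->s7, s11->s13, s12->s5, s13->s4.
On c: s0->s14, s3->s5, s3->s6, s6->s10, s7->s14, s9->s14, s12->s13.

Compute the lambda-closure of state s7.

{s1, s2, s3, s6, s7, s8, s12, s13, s14}

Start with {s7}.
From s7 via lambda: add s13.
From s13 via lambda: add s1, s2, s6.
From s1 via lambda: add s14.
From s6 via lambda: add s3.
From s3 via lambda: add s8.
From s14 via lambda: add s12.
No new states can be added; the closed set is {s1, s2, s3, s6, s7, s8, s12, s13, s14}.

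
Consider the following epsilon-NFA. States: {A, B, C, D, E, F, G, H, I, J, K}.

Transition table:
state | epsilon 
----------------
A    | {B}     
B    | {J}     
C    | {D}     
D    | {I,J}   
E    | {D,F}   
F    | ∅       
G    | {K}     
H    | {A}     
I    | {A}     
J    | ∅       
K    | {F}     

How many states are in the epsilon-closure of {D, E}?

Start with {D, E}.
From D via epsilon: add I, J.
From E via epsilon: add F.
From I via epsilon: add A.
From A via epsilon: add B.
epsilon-closure = {A, B, D, E, F, I, J}, which has 7 states.

7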